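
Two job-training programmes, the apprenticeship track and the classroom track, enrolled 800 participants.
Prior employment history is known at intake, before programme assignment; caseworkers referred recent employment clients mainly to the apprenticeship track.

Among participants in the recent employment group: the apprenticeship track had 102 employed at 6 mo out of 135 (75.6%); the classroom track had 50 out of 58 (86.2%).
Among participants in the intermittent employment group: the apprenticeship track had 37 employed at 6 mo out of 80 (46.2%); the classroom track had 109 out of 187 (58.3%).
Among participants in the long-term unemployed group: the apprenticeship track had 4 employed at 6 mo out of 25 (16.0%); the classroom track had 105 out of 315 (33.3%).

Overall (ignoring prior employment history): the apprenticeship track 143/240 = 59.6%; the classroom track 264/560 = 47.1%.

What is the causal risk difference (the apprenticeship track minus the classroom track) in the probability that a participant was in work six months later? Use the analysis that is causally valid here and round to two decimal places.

-0.14

Prior employment history is set before the programme has any effect — it is not caused by the programme — and it independently drives the outcome. That makes it a confounder, so the causal comparison is within prior employment history levels.
Adjusting over the population distribution of prior employment history: 0.241·(0.756−0.862) + 0.334·(0.463−0.583) + 0.425·(0.160−0.333) = -0.140.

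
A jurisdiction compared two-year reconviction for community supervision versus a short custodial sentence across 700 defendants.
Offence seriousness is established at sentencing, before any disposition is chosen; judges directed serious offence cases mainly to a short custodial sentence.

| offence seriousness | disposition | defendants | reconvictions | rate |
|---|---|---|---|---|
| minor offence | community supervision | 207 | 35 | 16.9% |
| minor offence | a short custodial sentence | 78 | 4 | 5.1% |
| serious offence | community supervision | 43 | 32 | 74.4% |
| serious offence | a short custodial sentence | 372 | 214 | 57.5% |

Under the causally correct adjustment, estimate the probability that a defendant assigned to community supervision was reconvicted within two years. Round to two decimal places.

Within every offence seriousness level a short custodial sentence has the lower rate, yet pooled community supervision does — Simpson's reversal.
Offence seriousness is set before the disposition has any effect — it is not caused by the disposition — and it independently drives the outcome. That makes it a confounder, so the causal comparison is within offence seriousness levels.
Standardising community supervision to the population offence seriousness mix: 0.407·35/207 + 0.593·32/43 = 0.510.

0.51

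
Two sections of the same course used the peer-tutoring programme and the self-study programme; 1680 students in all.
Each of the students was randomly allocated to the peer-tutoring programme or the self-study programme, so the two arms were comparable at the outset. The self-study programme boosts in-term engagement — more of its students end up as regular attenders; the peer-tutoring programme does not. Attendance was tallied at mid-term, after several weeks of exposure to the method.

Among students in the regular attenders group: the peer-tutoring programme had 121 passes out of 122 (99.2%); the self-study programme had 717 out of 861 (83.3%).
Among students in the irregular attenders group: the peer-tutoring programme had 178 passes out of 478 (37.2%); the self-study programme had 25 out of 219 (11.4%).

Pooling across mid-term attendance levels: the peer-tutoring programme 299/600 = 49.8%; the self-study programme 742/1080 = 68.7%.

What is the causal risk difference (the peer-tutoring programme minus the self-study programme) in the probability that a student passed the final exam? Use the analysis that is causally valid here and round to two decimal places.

-0.19

the peer-tutoring programme is higher inside every mid-term attendance stratum but the self-study programme is higher in aggregate. Whether to stratify depends on how mid-term attendance relates to the teaching method.
Mid-term attendance is recorded after the teaching method and is itself shifted by it — it sits on the causal path from teaching method to outcome. Conditioning on a mediator would strip out part of the effect we want; the pooled comparison gives the total causal effect.
The causal difference is the pooled difference: 0.498 − 0.687 = -0.189.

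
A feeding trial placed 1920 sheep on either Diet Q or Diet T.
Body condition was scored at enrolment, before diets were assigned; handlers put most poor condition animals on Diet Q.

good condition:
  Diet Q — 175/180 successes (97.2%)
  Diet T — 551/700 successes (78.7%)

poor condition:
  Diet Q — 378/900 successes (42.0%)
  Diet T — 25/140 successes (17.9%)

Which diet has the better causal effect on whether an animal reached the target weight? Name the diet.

Diet Q

Within every starting body condition level Diet Q has the higher rate, yet pooled Diet T does — Simpson's reversal.
Since starting body condition is a pre-existing factor (not a product of the diet) and it affects the outcome on its own, it is a confounder. The stratified rates, not the pooled rate, identify the causal effect.
Within each level — good condition: 97.2% vs 78.7%; poor condition: 42.0% vs 17.9% — Diet Q is higher every time.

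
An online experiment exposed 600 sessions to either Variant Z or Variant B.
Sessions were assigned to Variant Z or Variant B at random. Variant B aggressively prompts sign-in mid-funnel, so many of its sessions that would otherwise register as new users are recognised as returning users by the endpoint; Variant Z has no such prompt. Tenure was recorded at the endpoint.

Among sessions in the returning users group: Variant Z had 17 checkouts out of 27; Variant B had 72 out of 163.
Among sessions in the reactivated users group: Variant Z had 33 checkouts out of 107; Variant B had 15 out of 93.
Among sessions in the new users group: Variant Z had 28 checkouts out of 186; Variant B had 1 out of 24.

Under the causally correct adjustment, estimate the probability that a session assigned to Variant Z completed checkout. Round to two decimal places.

Within every user tenure level Variant Z has the higher rate, yet pooled Variant B does — Simpson's reversal.
User tenure lies on the pathway variant → user tenure → outcome, so adjusting for it blocks the indirect effect. For the total causal effect of variant, use the unadjusted pooled rates.
So P(outcome | do(Variant Z)) is just the pooled rate for Variant Z: 78/320 = 0.244.

0.24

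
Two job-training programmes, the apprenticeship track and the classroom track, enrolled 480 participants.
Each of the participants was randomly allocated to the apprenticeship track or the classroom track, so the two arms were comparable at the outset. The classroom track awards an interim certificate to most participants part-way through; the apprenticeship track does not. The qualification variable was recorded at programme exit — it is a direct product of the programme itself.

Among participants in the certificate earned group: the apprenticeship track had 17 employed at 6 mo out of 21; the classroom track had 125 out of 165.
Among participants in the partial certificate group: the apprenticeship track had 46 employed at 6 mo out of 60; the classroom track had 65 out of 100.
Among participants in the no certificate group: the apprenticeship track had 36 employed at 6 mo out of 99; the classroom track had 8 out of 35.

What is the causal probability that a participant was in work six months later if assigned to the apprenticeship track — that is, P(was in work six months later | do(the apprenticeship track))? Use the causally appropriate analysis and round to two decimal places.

0.55

The stratified and pooled comparisons disagree (the apprenticeship track wins within each qualification attained during the programme; the classroom track wins overall), so the answer turns on the causal role of qualification attained during the programme.
Because the programme influences qualification attained during the programme, qualification attained during the programme is a post-treatment mediator, not a confounder. Stratifying on it would bias the estimate; the causal effect is the crude pooled difference.
So P(outcome | do(the apprenticeship track)) is just the pooled rate for the apprenticeship track: 99/180 = 0.550.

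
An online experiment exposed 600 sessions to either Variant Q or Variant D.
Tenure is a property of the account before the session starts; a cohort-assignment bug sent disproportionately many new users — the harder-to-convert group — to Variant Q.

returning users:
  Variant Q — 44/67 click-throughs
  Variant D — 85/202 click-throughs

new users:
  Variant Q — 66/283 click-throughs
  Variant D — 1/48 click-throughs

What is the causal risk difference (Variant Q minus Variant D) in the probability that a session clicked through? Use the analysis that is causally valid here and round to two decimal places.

Since user tenure is a pre-existing factor (not a product of the variant) and it affects the outcome on its own, it is a confounder. The stratified rates, not the pooled rate, identify the causal effect.
Adjusting over the population distribution of user tenure: 0.448·(0.657−0.421) + 0.552·(0.233−0.021) = +0.223.

+0.22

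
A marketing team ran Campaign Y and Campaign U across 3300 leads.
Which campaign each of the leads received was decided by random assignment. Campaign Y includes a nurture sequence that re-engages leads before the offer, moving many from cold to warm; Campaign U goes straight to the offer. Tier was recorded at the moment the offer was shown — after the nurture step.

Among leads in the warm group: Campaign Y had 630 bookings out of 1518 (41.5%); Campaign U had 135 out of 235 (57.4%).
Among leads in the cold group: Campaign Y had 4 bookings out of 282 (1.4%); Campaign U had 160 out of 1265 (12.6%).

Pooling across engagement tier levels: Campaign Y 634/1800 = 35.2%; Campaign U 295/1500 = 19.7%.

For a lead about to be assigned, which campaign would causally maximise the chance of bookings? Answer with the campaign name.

Campaign Y

Engagement tier lies on the pathway campaign → engagement tier → outcome, so adjusting for it blocks the indirect effect. For the total causal effect of campaign, use the unadjusted pooled rates.
Pooled: Campaign Y 35.2% vs Campaign U 19.7%; Campaign Y is higher overall.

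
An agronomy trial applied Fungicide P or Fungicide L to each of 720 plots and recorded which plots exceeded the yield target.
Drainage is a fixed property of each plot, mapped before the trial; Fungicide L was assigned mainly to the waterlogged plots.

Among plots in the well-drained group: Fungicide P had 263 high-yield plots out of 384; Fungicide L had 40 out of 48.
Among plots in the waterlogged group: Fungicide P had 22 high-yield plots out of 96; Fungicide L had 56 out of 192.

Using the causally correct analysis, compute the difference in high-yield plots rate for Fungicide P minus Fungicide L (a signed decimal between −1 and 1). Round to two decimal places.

-0.11

Within every field drainage level Fungicide L has the higher rate, yet pooled Fungicide P does — Simpson's reversal.
Since field drainage is a pre-existing factor (not a product of the fungicide) and it affects the outcome on its own, it is a confounder. The stratified rates, not the pooled rate, identify the causal effect.
Adjusting over the population distribution of field drainage: 0.600·(0.685−0.833) + 0.400·(0.229−0.292) = -0.114.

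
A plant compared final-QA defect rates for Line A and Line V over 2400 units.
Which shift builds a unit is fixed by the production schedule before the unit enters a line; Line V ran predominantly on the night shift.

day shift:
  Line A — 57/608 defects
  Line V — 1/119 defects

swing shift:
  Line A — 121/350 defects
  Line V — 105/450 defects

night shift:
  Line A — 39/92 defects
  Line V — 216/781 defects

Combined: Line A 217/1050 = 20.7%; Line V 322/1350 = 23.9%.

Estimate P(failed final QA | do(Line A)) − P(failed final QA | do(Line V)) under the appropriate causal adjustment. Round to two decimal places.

Within every shift level Line V has the lower rate, yet pooled Line A does — Simpson's reversal.
Nothing the line does changes shift; the imbalance is an allocation artefact. With shift also predicting the outcome, the pooled figure is confounded, and the within-stratum comparison is the causal one.
Adjusting over the population distribution of shift: 0.303·(0.094−0.008) + 0.333·(0.346−0.233) + 0.364·(0.424−0.277) = +0.117.

+0.12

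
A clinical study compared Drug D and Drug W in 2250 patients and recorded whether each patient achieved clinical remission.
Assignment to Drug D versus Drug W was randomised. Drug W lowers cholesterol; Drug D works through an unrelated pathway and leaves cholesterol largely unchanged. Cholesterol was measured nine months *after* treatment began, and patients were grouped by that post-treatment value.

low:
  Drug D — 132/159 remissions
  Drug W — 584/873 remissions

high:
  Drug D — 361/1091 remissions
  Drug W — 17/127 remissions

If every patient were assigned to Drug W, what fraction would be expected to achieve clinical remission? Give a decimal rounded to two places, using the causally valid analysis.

0.60

The cholesterol-specific comparison favours Drug D throughout, but the pooled figures favour Drug W. The question is whether to condition on cholesterol.
Cholesterol is downstream of the drug. One should not condition on a consequence of treatment, so the overall rates are the right comparison.
So P(outcome | do(Drug W)) is just the pooled rate for Drug W: 601/1000 = 0.601.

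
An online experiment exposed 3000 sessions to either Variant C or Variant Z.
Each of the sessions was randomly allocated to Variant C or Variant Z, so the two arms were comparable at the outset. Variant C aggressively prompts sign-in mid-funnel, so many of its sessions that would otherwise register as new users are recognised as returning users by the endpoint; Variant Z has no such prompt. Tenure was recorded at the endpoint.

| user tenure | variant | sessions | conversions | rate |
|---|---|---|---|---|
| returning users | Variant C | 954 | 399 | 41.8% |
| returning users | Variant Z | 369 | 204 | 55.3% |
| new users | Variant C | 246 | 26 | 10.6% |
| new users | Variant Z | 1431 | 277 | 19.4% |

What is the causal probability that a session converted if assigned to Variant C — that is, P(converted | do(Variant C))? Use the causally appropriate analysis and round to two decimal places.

The distribution of user tenure is itself part of what the variant does — it is an intermediate outcome. Holding it fixed would remove that part of the effect; the total effect is the pooled difference.
So P(outcome | do(Variant C)) is just the pooled rate for Variant C: 425/1200 = 0.354.

0.35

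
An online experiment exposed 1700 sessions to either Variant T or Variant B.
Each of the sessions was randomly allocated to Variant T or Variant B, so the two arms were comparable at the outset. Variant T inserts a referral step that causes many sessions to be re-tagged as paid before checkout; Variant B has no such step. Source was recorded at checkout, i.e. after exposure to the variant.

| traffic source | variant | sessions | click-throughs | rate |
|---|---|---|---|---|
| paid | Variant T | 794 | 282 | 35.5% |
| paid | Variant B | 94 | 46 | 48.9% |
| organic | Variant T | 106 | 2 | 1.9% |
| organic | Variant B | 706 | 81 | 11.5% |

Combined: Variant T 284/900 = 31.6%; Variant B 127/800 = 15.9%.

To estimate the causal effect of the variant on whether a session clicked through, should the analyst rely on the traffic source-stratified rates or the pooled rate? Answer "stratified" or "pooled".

pooled

Traffic source here is a post-treatment variable shaped by the variant; conditioning on it would introduce bias rather than remove it. The overall comparison is the causal one.
Pooled: Variant T 31.6% vs Variant B 15.9%; Variant T is higher overall.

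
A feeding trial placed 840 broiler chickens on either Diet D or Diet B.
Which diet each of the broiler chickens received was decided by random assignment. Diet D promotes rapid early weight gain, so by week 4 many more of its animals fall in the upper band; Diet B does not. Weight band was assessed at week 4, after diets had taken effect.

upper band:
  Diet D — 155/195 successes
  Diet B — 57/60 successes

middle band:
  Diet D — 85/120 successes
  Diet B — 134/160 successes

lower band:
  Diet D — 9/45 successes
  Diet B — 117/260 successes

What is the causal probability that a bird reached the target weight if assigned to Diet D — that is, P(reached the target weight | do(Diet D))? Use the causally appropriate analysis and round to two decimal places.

Diet B is higher inside every week-4 weight band stratum but Diet D is higher in aggregate. Whether to stratify depends on how week-4 weight band relates to the diet.
Week-4 weight band here is a post-treatment variable shaped by the diet; conditioning on it would introduce bias rather than remove it. The overall comparison is the causal one.
So P(outcome | do(Diet D)) is just the pooled rate for Diet D: 249/360 = 0.692.

0.69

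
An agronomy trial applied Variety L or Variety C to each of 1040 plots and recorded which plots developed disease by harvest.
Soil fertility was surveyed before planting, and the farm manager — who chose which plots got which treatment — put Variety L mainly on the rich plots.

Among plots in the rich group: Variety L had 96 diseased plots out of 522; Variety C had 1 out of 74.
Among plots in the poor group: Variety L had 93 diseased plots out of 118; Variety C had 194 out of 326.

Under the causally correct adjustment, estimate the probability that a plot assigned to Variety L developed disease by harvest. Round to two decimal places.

Within every soil fertility level Variety C has the lower rate, yet pooled Variety L does — Simpson's reversal.
Nothing the variety does changes soil fertility; the imbalance is an allocation artefact. With soil fertility also predicting the outcome, the pooled figure is confounded, and the within-stratum comparison is the causal one.
Standardising Variety L to the population soil fertility mix: 0.573·96/522 + 0.427·93/118 = 0.442.

0.44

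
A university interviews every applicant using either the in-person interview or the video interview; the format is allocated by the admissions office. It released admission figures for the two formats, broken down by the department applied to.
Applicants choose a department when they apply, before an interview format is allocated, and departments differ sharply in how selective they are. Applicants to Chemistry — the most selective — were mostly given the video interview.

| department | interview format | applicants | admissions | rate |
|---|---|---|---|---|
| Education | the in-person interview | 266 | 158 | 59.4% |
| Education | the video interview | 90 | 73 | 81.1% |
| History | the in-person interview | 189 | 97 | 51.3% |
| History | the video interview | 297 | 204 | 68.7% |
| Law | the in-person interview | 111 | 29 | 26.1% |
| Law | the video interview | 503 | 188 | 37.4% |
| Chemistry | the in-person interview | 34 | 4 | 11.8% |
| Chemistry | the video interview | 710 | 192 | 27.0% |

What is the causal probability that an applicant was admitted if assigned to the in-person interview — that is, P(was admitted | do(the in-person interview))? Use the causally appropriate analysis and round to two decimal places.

0.32

Since department is a pre-existing factor (not a product of the interview format) and it affects the outcome on its own, it is a confounder. The stratified rates, not the pooled rate, identify the causal effect.
Standardising the in-person interview to the population department mix: 0.162·158/266 + 0.221·97/189 + 0.279·29/111 + 0.338·4/34 = 0.322.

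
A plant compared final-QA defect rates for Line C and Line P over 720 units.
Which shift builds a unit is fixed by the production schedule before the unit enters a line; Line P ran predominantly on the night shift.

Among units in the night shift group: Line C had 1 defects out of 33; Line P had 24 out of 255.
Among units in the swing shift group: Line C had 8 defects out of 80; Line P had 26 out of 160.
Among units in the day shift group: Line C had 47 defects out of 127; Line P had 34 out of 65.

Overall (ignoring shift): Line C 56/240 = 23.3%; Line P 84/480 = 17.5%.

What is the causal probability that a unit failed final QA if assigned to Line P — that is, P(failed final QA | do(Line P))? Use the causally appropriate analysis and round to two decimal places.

Here shift is a common cause — it drives both which line a case falls under and the outcome. The crude comparison mixes populations; the stratum-specific rates are the causally relevant ones.
Standardising Line P to the population shift mix: 0.400·24/255 + 0.333·26/160 + 0.267·34/65 = 0.231.

0.23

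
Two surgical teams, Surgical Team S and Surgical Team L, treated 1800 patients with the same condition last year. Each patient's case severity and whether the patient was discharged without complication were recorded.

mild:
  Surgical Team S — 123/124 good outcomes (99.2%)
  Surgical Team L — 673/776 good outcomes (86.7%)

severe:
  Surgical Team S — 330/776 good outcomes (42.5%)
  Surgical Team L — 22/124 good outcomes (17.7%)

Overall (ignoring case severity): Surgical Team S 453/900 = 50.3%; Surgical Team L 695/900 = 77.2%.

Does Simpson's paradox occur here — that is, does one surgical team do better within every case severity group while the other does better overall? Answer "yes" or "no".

yes

Within each case severity level (mild 99.2% vs 86.7%; severe 42.5% vs 17.7%), Surgical Team S has the higher rate every time. Pooled: 50.3% vs 77.2% — Surgical Team L has the higher rate overall. The two comparisons disagree.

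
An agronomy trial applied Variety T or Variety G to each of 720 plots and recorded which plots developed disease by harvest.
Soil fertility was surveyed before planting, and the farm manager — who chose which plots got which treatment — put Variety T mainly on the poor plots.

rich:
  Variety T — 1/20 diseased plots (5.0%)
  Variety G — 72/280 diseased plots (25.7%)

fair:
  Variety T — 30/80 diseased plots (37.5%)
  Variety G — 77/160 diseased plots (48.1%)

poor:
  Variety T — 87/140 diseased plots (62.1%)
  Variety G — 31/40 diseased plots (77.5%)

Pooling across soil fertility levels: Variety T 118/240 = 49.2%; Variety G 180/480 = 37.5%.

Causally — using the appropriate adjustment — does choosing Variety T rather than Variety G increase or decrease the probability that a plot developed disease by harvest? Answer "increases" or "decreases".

Variety T is lower inside every soil fertility stratum but Variety G is lower in aggregate. Whether to stratify depends on how soil fertility relates to the variety.
Soil fertility is set before the variety has any effect — it is not caused by the variety — and it independently drives the outcome. That makes it a confounder, so the causal comparison is within soil fertility levels.
Within each level — rich: 5.0% vs 25.7%; fair: 37.5% vs 48.1%; poor: 62.1% vs 77.5% — Variety T is lower every time.

decreases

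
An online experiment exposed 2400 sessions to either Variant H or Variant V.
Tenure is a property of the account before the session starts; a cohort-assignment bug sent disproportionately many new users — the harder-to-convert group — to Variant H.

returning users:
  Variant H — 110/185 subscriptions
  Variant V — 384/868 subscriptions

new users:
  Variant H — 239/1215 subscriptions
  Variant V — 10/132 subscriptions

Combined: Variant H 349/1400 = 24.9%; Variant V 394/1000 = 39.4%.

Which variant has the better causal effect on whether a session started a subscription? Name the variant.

Variant H

Variant H is higher inside every user tenure stratum but Variant V is higher in aggregate. Whether to stratify depends on how user tenure relates to the variant.
Here user tenure is a common cause — it drives both which variant a case falls under and the outcome. The crude comparison mixes populations; the stratum-specific rates are the causally relevant ones.
Within each level — returning users: 59.5% vs 44.2%; new users: 19.7% vs 7.6% — Variant H is higher every time.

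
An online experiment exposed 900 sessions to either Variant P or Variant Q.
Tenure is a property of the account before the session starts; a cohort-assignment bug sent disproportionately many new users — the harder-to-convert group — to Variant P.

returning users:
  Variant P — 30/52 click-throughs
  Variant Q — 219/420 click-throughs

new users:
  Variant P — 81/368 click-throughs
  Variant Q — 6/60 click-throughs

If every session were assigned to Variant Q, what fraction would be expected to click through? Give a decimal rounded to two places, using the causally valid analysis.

Since user tenure is a pre-existing factor (not a product of the variant) and it affects the outcome on its own, it is a confounder. The stratified rates, not the pooled rate, identify the causal effect.
Standardising Variant Q to the population user tenure mix: 0.524·219/420 + 0.476·6/60 = 0.321.

0.32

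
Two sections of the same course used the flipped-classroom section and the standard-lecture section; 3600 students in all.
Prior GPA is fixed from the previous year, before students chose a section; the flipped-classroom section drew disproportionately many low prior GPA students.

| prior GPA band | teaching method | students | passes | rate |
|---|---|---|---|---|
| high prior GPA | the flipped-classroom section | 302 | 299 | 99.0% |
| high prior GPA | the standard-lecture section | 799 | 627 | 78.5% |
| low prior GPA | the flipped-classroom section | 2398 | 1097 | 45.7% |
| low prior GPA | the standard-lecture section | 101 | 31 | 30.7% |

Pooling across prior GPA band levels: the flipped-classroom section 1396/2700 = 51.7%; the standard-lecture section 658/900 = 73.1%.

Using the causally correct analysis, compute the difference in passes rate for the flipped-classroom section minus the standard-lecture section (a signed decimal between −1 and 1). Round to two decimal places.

+0.17

The prior GPA band-specific comparison favours the flipped-classroom section throughout, but the pooled figures favour the standard-lecture section. The question is whether to condition on prior GPA band.
Prior GPA band is set before the teaching method has any effect — it is not caused by the teaching method — and it independently drives the outcome. That makes it a confounder, so the causal comparison is within prior GPA band levels.
Adjusting over the population distribution of prior GPA band: 0.306·(0.990−0.785) + 0.694·(0.457−0.307) = +0.167.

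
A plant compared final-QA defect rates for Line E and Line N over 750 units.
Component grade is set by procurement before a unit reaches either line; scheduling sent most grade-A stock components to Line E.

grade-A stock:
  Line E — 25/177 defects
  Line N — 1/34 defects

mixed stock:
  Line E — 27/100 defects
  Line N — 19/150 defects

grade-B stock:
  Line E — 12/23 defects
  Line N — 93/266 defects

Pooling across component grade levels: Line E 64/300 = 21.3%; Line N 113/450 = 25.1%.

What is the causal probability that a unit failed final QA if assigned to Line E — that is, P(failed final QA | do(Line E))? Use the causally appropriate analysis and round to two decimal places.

0.33

The component grade-specific comparison favours Line N throughout, but the pooled figures favour Line E. The question is whether to condition on component grade.
Since component grade is a pre-existing factor (not a product of the line) and it affects the outcome on its own, it is a confounder. The stratified rates, not the pooled rate, identify the causal effect.
Standardising Line E to the population component grade mix: 0.281·25/177 + 0.333·27/100 + 0.385·12/23 = 0.331.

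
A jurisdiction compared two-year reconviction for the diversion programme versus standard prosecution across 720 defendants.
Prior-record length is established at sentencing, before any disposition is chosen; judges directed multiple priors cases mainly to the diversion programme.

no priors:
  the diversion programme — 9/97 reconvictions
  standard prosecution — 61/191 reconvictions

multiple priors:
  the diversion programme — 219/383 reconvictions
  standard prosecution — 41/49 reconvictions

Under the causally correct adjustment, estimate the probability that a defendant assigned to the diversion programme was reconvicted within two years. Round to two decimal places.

0.38

The stratified and pooled comparisons disagree (the diversion programme wins within each prior-record length; standard prosecution wins overall), so the answer turns on the causal role of prior-record length.
Since prior-record length is a pre-existing factor (not a product of the disposition) and it affects the outcome on its own, it is a confounder. The stratified rates, not the pooled rate, identify the causal effect.
Standardising the diversion programme to the population prior-record length mix: 0.400·9/97 + 0.600·219/383 = 0.380.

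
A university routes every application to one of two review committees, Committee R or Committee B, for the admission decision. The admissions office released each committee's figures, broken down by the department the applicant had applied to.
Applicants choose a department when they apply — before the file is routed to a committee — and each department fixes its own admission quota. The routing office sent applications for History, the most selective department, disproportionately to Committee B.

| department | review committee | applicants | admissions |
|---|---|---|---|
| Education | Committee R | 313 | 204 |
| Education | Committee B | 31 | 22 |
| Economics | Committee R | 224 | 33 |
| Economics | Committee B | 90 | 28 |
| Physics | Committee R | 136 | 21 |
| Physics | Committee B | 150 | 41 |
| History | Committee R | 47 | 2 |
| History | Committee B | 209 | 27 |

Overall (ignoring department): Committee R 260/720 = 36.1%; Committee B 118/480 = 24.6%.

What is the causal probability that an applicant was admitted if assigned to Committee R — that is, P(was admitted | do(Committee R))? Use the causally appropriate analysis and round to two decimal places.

Department satisfies the back-door criterion: it is not a descendant of the review committee, and it blocks the spurious path from review committee to outcome. Adjusting for it (i.e., using the within-department rates) gives the causal effect.
Standardising Committee R to the population department mix: 0.287·204/313 + 0.262·33/224 + 0.238·21/136 + 0.213·2/47 = 0.271.

0.27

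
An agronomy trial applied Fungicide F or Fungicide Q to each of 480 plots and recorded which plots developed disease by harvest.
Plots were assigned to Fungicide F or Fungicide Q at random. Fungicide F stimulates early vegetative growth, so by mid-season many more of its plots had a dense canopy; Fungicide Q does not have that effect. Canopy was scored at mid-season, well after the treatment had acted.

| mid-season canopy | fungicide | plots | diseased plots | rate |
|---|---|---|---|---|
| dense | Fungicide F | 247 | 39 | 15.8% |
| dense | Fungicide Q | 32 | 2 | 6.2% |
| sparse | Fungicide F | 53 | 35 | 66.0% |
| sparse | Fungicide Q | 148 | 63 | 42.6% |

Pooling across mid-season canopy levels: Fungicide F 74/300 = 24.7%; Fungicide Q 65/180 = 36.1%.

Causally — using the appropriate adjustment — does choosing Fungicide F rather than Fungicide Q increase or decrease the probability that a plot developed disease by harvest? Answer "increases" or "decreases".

decreases

Mid-season canopy here is a post-treatment variable shaped by the fungicide; conditioning on it would introduce bias rather than remove it. The overall comparison is the causal one.
Pooled: Fungicide F 24.7% vs Fungicide Q 36.1%; Fungicide F is lower overall.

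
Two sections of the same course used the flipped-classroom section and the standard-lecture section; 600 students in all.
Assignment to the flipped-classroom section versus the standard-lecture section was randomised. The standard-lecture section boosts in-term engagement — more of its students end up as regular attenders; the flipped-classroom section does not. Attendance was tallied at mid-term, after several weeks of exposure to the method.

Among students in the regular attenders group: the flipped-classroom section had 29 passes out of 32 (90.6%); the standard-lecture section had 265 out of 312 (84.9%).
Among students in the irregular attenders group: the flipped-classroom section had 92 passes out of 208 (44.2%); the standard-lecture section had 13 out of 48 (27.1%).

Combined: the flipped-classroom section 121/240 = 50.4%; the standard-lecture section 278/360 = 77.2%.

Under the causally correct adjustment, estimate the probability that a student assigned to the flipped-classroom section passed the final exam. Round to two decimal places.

the flipped-classroom section is higher inside every mid-term attendance stratum but the standard-lecture section is higher in aggregate. Whether to stratify depends on how mid-term attendance relates to the teaching method.
Mid-term attendance is recorded after the teaching method and is itself shifted by it — it sits on the causal path from teaching method to outcome. Conditioning on a mediator would strip out part of the effect we want; the pooled comparison gives the total causal effect.
So P(outcome | do(the flipped-classroom section)) is just the pooled rate for the flipped-classroom section: 121/240 = 0.504.

0.50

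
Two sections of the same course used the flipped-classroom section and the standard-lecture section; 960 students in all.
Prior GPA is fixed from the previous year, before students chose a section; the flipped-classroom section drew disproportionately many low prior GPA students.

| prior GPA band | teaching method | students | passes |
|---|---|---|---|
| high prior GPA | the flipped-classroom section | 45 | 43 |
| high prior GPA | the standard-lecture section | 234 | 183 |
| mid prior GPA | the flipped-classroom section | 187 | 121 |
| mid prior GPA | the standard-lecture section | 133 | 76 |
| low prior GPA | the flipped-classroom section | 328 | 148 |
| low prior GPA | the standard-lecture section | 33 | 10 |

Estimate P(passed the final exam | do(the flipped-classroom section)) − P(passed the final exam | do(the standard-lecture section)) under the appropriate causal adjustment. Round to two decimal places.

Prior GPA band satisfies the back-door criterion: it is not a descendant of the teaching method, and it blocks the spurious path from teaching method to outcome. Adjusting for it (i.e., using the within-prior GPA band rates) gives the causal effect.
Adjusting over the population distribution of prior GPA band: 0.291·(0.956−0.782) + 0.333·(0.647−0.571) + 0.376·(0.451−0.303) = +0.131.

+0.13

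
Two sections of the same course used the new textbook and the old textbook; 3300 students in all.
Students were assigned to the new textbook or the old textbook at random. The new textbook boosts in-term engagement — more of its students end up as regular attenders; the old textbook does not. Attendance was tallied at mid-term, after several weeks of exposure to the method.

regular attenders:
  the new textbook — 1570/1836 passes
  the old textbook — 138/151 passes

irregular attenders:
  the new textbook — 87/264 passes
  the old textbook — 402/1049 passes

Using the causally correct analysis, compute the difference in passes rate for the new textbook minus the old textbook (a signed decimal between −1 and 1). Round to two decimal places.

+0.34

The distribution of mid-term attendance is itself part of what the teaching method does — it is an intermediate outcome. Holding it fixed would remove that part of the effect; the total effect is the pooled difference.
The causal difference is the pooled difference: 0.789 − 0.450 = +0.339.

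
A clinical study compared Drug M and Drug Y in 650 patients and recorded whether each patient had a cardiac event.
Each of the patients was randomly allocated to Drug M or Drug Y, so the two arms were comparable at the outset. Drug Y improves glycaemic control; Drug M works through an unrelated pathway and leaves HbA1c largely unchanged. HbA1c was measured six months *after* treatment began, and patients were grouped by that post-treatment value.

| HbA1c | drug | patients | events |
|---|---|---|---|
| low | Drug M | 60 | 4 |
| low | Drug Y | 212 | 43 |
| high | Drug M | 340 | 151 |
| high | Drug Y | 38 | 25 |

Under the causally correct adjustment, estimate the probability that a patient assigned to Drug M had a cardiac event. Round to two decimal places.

Drug M is lower inside every HbA1c stratum but Drug Y is lower in aggregate. Whether to stratify depends on how HbA1c relates to the drug.
HbA1c is downstream of the drug. One should not condition on a consequence of treatment, so the overall rates are the right comparison.
So P(outcome | do(Drug M)) is just the pooled rate for Drug M: 155/400 = 0.388.

0.39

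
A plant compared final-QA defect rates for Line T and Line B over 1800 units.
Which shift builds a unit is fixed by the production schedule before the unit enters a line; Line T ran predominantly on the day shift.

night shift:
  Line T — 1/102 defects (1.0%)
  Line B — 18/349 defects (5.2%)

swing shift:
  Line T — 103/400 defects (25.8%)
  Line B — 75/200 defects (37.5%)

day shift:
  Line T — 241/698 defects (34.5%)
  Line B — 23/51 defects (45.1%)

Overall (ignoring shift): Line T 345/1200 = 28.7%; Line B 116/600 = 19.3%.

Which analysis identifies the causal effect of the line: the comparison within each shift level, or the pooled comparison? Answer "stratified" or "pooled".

stratified

Shift differs across lines for reasons unrelated to any effect of the line itself, and it separately predicts the outcome — a classic confounder. We must compare within shift levels.
Within each level — night shift: 1.0% vs 5.2%; swing shift: 25.8% vs 37.5%; day shift: 34.5% vs 45.1% — Line T is lower every time.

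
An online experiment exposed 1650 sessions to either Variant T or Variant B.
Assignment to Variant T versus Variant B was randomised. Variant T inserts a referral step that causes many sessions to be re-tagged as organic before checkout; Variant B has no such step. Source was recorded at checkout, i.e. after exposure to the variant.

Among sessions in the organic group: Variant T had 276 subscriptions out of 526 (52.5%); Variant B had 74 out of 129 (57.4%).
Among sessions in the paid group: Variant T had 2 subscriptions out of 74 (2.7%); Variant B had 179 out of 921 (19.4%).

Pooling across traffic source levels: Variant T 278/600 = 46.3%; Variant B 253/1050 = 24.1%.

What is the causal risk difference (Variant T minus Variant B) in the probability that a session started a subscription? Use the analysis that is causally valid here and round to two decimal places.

+0.22

Because the variant influences traffic source, traffic source is a post-treatment mediator, not a confounder. Stratifying on it would bias the estimate; the causal effect is the crude pooled difference.
The causal difference is the pooled difference: 0.463 − 0.241 = +0.222.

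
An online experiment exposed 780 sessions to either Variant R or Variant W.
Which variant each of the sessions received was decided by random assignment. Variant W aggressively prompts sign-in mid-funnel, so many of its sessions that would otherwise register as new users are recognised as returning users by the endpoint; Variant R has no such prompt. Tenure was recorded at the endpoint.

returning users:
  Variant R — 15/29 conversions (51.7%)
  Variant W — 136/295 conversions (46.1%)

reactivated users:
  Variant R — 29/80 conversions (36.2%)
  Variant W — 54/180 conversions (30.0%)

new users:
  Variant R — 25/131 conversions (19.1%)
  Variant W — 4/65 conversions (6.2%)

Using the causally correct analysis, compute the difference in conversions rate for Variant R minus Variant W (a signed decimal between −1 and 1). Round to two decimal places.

Within every user tenure level Variant R has the higher rate, yet pooled Variant W does — Simpson's reversal.
User tenure here is a post-treatment variable shaped by the variant; conditioning on it would introduce bias rather than remove it. The overall comparison is the causal one.
The causal difference is the pooled difference: 0.287 − 0.359 = -0.072.

-0.07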